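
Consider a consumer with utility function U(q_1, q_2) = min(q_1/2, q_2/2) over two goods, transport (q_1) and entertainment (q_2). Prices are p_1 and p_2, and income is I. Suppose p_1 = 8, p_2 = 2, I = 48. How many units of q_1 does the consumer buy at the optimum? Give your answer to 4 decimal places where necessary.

q_1* = 4.8

Here 2·8 + 2·2 = 20, giving q_1* = 4.8.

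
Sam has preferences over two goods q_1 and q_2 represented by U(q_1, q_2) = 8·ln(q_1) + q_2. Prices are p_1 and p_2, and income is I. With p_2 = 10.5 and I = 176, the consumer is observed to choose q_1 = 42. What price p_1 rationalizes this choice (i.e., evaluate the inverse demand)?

MU_q_1 = 8/q_1, MU_q_2 = 1. Tangency: 8/q_1 = p_1/p_2.
So q_1*(p_1,p_2) = 8·p_2/p_1, independent of income; and q_2* = (I − 8·p_2)/p_2.
Set q_1* = 42 in the demand function and solve for p_1: p_1 = 2.

p_1 = 2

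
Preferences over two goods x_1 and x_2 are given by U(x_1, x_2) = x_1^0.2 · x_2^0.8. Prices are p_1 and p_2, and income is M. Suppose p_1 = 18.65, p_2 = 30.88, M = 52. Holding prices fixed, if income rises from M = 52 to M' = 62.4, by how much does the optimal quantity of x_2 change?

Δx_2* = 0.2694

MU_x_1/MU_x_2 = (0.2·x_2)/(0.8·x_1); tangency sets this equal to p_1/p_2.
Rearranging, p_2·x_2 = 4·p_1·x_1. Substituting into the budget gives p_1·x_1·(1 + 4) = M.
Demand: x_1*(p_1,p_2,M) = 0.2·M/p_1 and x_2* = 0.8·M/p_2.
At p_1=18.65, p_2=30.88, M=52: x_2* = 0.8·52/30.88 = 1.3472.
At M' = 62.4: x_2* = 1.6166. Change: 1.6166 − 1.3472 = 0.2694.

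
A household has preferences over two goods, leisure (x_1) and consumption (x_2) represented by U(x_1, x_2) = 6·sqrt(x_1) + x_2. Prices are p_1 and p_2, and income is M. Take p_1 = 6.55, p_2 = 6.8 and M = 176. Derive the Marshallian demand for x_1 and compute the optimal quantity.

x_1* = 9.7001

Utility is quasi-linear in x_2; the FOC for x_1 is 3/√x_1 = p_1/p_2.
Solve: √x_1 = 3·p_2/p_1, so x_1*(p_1,p_2) = (3·p_2/p_1)², and x_2* = (M − p_1·x_1*)/p_2.
Plugging in: x_1* = (3·6.8/6.55)² = 9.7001.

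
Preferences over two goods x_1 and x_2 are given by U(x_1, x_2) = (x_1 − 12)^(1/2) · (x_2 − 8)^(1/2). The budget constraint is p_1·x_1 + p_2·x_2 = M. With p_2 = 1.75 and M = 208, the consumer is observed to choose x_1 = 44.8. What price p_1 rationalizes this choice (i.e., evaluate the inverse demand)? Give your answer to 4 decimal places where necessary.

Let x_1' = x_1−12, x_2' = x_2−8. MRS = x_2'/x_1' = p_1/p_2.
Substituting into the budget: x_1* = 12 + 0.5·(M − 12·p_1 − 8·p_2)/p_1, and x_2* = 8 + 0.5·(…)/p_2.
Set x_1* = 44.8 in the demand function and solve for p_1: p_1 = 2.5.

p_1 = 2.5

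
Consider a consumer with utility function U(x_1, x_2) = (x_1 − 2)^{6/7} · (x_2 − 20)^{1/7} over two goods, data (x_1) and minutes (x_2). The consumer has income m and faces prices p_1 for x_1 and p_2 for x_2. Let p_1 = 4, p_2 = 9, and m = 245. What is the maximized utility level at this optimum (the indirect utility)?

V = 8.4215

This is Cobb-Douglas in (x_1−2, x_2−20): tangency gives 6/7·p_2·(x_2−20) = 1/7·p_1·(x_1−2).
Substituting into the budget: x_1* = 2 + 6/7·(m − 2·p_1 − 20·p_2)/p_1, and x_2* = 20 + 1/7·(…)/p_2.
Discretionary income = 245 − 2·4 − 20·9 = 57; x_1* = 2 + 6/7·57/4 = 14.2143; x_2* = 20 + 1/7·57/9 = 20.9048.
Utility at the optimum: U(14.2143, 20.9048) = 8.4215.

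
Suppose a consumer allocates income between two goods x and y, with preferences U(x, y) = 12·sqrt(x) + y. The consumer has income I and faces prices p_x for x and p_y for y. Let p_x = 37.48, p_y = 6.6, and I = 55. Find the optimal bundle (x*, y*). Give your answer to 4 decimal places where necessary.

x* = 1.1163, y* = 1.994

Utility is quasi-linear in y; the FOC for x is 6/√x = p_x/p_y.
Thus x* = (6·p_y/p_x)² — independent of I — with the rest of income spent on y.
Plugging in: x* = (6·6.6/37.48)² = 1.1163, y* = 1.994.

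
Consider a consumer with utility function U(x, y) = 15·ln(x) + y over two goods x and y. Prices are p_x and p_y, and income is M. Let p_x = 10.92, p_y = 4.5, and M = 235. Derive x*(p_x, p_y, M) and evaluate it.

At the given prices: x* = 15·4.5/10.92 = 6.1813.

x* = 6.1813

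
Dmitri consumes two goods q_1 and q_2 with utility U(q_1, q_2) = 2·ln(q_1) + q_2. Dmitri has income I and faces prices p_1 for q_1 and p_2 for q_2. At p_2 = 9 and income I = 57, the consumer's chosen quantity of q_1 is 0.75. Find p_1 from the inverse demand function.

MU_q_1 = 2/q_1, MU_q_2 = 1. Tangency: 2/q_1 = p_1/p_2.
So q_1*(p_1,p_2) = 2·p_2/p_1, independent of income; and q_2* = (I − 2·p_2)/p_2.
Set q_1* = 0.75 in the demand function and solve for p_1: p_1 = 24.

p_1 = 24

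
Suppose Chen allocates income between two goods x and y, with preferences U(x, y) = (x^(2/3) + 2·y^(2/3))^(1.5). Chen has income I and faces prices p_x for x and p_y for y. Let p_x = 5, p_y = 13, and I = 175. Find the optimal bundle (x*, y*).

x* = 16.0298, y* = 7.2962

MRS = MU_x/MU_y = (1/2)·(y/x)^(1/3). Set equal to p_x/p_y.
Solve for the ratio: y/x = [2·p_x/p_y]^(3).
Substitute y = (y/x)·x into the budget: x* = I/(p_x + p_y·(y/x)).
Numerically y/x = 0.455166, so x* = 175/(5 + 13·0.455166) = 16.0298 and y* = 0.455166·16.0298 = 7.2962.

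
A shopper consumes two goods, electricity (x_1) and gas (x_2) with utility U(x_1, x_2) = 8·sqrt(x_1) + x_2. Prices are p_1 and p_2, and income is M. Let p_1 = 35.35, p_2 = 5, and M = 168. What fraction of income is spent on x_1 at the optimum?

share on x_1 = 0.0674

Set MRS = p_1/p_2: 4·x_1^(−1/2) = p_1/p_2.
Thus x_1* = (4·p_2/p_1)² — independent of M — with the rest of income spent on x_2.
Plugging in: x_1* = (4·5/35.35)² = 0.3201, x_2* = 31.3369.
Expenditure on x_1: 35.35·0.3201 = 11.3154; share = 0.0674.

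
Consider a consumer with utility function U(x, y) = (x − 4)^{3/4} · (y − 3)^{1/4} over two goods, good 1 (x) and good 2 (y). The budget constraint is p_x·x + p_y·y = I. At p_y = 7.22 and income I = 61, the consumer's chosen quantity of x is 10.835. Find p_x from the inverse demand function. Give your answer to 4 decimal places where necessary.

p_x = 3

This is Cobb-Douglas in (x−4, y−3): tangency gives 0.75·p_y·(y−3) = 0.25·p_x·(x−4).
Substituting into the budget: x* = 4 + 0.75·(I − 4·p_x − 3·p_y)/p_x, and y* = 3 + 0.25·(…)/p_y.
Set x* = 10.835 in the demand function and solve for p_x: p_x = 3.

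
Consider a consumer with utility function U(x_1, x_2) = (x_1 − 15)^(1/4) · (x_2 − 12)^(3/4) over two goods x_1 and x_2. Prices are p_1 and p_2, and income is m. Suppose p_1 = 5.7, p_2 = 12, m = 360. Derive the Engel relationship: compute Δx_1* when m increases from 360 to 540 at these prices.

Substituting into the budget: x_1* = 15 + 0.25·(m − 15·p_1 − 12·p_2)/p_1, and x_2* = 12 + 0.75·(…)/p_2.
Discretionary income = 360 − 15·5.7 − 12·12 = 130.5; x_1* = 15 + 0.25·130.5/5.7 = 20.7237.
At m' = 540: x_1* = 28.6184. Change: 28.6184 − 20.7237 = 7.8947.

Δx_1* = 7.8947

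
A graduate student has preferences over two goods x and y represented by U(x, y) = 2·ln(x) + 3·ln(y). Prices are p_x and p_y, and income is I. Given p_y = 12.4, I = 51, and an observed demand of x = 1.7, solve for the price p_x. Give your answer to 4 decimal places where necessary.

p_x = 12

The MRS is (2/3)·y/x. Set MRS = p_x/p_y.
Rearranging, p_y·y = (3/2)·p_x·x. Substituting into the budget gives p_x·x·(1 + (3/2)) = I.
Demand: x*(p_x,p_y,I) = 0.4·I/p_x and y* = 0.6·I/p_y.
Set x* = 1.7 in the demand function and solve for p_x: p_x = 12.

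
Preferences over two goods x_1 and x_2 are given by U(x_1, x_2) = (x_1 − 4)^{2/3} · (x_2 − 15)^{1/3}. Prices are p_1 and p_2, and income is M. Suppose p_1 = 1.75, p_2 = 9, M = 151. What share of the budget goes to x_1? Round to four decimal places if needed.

share on x_1 = 0.0861

Let x_1' = x_1−4, x_2' = x_2−15. MRS = 2·x_2'/x_1' = p_1/p_2.
Substituting into the budget: x_1* = 4 + 2/3·(M − 4·p_1 − 15·p_2)/p_1, and x_2* = 15 + 1/3·(…)/p_2.
Discretionary income = 151 − 4·1.75 − 15·9 = 9; x_1* = 4 + 2/3·9/1.75 = 7.4286; x_2* = 15 + 1/3·9/9 = 15.3333.
Expenditure on x_1: 1.75·7.4286 = 13; share = 0.0861.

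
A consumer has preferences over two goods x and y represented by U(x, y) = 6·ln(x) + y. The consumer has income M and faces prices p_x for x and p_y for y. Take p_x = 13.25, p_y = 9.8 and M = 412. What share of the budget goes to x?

share on x = 0.1427

MU_x = 6/x, MU_y = 1. Tangency: 6/x = p_x/p_y.
So x*(p_x,p_y) = 6·p_y/p_x, independent of income; and y* = (M − 6·p_y)/p_y.
At the given prices: x* = 6·9.8/13.25 = 4.4377, and y* = 36.0408.
Expenditure on x: 13.25·4.4377 = 58.8; share = 0.1427.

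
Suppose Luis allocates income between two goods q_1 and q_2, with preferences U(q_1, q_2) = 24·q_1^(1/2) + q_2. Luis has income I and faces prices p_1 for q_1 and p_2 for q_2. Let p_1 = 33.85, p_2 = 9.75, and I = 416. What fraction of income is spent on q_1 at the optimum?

MU_q_1 = 12/√q_1, MU_q_2 = 1. Tangency: 12/√q_1 = p_1/p_2.
Solve: √q_1 = 12·p_2/p_1, so q_1*(p_1,p_2) = (12·p_2/p_1)², and q_2* = (I − p_1·q_1*)/p_2.
Plugging in: q_1* = (12·9.75/33.85)² = 11.9469, q_2* = 1.1896.
Expenditure on q_1: 33.85·11.9469 = 404.4018; share = 0.9721.

share on q_1 = 0.9721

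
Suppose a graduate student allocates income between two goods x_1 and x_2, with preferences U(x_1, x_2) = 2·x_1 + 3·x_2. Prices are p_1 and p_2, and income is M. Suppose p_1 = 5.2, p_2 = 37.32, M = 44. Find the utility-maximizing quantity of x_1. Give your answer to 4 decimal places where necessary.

Perfect substitutes: compare marginal utility per dollar. 2/p_1 vs 3/p_2 → 0.3846 vs 0.0804.
x_1 gives more utility per dollar, so spend all income on x_1: x_1* = M/p_1, x_2* = 0.
Numerically: x_1* = 8.4615, x_2* = 0.

x_1* = 8.4615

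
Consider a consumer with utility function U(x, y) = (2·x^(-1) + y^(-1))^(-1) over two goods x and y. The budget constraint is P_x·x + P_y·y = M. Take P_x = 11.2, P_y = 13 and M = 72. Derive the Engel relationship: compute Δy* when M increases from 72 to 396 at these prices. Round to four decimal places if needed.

Δy* = 10.7768

MRS = MU_x/MU_y = 2·(y/x)^(2). Set equal to P_x/P_y.
Hence y/x = ((1/2)·P_x/P_y)^(1/(2)), i.e. raised to the 0.5 power.
Substitute y = (y/x)·x into the budget: x* = M/(P_x + P_y·(y/x)).
Numerically y/x = 0.65633, so x* = 72/(11.2 + 13·0.65633) = 3.6488 and y* = 0.65633·3.6488 = 2.3948.
At M' = 396: y* = 13.1716. Change: 13.1716 − 2.3948 = 10.7768.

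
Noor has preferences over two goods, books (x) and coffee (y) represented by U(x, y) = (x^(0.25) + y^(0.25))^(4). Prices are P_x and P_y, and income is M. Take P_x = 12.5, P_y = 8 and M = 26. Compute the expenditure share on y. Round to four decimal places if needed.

From the CES first-order condition, (y/x)^(0.75) = P_x/P_y.
Hence y/x = (P_x/P_y)^(1/(0.75)), i.e. raised to the 4/3 power.
With the ratio pinned down, the budget gives x* = M/(P_x + P_y·(y/x)) and y* = (y/x)·x*.
Numerically y/x = 1.813121, so x* = 26/(12.5 + 8·1.813121) = 0.9628 and y* = 1.813121·0.9628 = 1.7456.
Expenditure on y: 8·1.7456 = 13.9652; share = 0.5371.

share on y = 0.5371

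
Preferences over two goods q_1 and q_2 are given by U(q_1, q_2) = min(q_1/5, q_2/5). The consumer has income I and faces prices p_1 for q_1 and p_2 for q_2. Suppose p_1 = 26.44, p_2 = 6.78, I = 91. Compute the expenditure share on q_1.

share on q_1 = 0.7959

With perfect complements, no substitution: consume in ratio q_1:q_2 = 5:5.
Budget: p_1·q_1 + p_2·q_1 = I, so (5·p_1 + 5·p_2)·q_1 = 5·I.
Demand: q_1*(p_1,p_2,I) = 5·I/(5·p_1 + 5·p_2), q_2* = 5·I/(5·p_1 + 5·p_2).
Here 5·26.44 + 5·6.78 = 166.1, giving q_1* = 2.7393 and q_2* = 2.7393.
Expenditure on q_1: 26.44·2.7393 = 72.4275; share = 0.7959.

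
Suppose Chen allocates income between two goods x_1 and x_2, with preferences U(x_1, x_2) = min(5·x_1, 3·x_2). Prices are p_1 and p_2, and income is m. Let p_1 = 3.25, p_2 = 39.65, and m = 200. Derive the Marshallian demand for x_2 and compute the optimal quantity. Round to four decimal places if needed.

Leontief preferences: the optimum is at the kink where x_1/3 = x_2/5, i.e. x_2 = (5/3)·x_1.
Budget: p_1·x_1 + p_2·(5/3)·x_1 = m, so (3·p_1 + 5·p_2)·x_1 = 3·m.
Demand: x_1*(p_1,p_2,m) = 3·m/(3·p_1 + 5·p_2), x_2* = 5·m/(3·p_1 + 5·p_2).
Here 3·3.25 + 5·39.65 = 208, giving x_2* = 4.8077.

x_2* = 4.8077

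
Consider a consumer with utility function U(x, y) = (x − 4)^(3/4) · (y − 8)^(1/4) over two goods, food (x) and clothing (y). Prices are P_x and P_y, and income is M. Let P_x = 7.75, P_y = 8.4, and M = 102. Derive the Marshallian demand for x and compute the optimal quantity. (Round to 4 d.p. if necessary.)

x* = 4.3677

This is Cobb-Douglas in (x−4, y−8): tangency gives 0.75·P_y·(y−8) = 0.25·P_x·(x−4).
Substituting into the budget: x* = 4 + 0.75·(M − 4·P_x − 8·P_y)/P_x, and y* = 8 + 0.25·(…)/P_y.
Discretionary income = 102 − 4·7.75 − 8·8.4 = 3.8; x* = 4 + 0.75·3.8/7.75 = 4.3677.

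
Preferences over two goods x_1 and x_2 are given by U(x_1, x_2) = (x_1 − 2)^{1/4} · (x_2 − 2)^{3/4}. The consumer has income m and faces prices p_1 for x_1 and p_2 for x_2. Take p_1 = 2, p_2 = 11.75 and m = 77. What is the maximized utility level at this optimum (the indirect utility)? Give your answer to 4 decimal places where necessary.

V = 3.7377

This is Cobb-Douglas in (x_1−2, x_2−2): tangency gives 0.25·p_2·(x_2−2) = 0.75·p_1·(x_1−2).
After buying the subsistence bundle (2, 2), a share 0.25 of the remaining income goes to x_1: x_1* = 2 + 0.25·(m − 2p_1 − 2p_2)/p_1.
Discretionary income = 77 − 2·2 − 2·11.75 = 49.5; x_1* = 2 + 0.25·49.5/2 = 8.1875; x_2* = 2 + 0.75·49.5/11.75 = 5.1596.
Utility at the optimum: U(8.1875, 5.1596) = 3.7377.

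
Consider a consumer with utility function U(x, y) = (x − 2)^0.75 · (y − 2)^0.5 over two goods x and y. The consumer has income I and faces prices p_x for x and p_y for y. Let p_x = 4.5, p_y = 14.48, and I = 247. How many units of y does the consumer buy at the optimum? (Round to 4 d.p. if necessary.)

y* = 7.7746

Let x' = x−2, y' = y−2. MRS = (3/2)·y'/x' = p_x/p_y.
Substituting into the budget: x* = 2 + 0.6·(I − 2·p_x − 2·p_y)/p_x, and y* = 2 + 0.4·(…)/p_y.
Discretionary income = 247 − 2·4.5 − 2·14.48 = 209.04; y* = 2 + 0.4·209.04/14.48 = 7.7746.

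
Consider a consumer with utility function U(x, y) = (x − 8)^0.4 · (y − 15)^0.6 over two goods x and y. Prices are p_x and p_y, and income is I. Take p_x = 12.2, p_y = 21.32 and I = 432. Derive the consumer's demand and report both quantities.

MRS = (2/3)·(y−15)/(x−8). Tangency with p_x/p_y gives y−15 = (3/2)·(p_x/p_y)·(x−8).
After buying the subsistence bundle (8, 15), a share 0.4 of the remaining income goes to x: x* = 8 + 0.4·(I − 8p_x − 15p_y)/p_x.
Discretionary income = 432 − 8·12.2 − 15·21.32 = 14.6; x* = 8 + 0.4·14.6/12.2 = 8.4787; y* = 15 + 0.6·14.6/21.32 = 15.4109.

x* = 8.4787, y* = 15.4109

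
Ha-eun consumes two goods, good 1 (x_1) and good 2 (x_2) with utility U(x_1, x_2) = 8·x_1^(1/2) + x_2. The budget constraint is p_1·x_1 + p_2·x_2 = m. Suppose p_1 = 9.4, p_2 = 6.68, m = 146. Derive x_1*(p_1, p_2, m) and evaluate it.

Set MRS = p_1/p_2: 4·x_1^(−1/2) = p_1/p_2.
Solve: √x_1 = 4·p_2/p_1, so x_1*(p_1,p_2) = (4·p_2/p_1)², and x_2* = (m − p_1·x_1*)/p_2.
Plugging in: x_1* = (4·6.68/9.4)² = 8.0801.

x_1* = 8.0801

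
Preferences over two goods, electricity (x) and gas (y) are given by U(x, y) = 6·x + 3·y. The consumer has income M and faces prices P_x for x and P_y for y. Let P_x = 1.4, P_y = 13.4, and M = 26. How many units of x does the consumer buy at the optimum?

x* = 18.5714

Perfect substitutes: compare marginal utility per dollar. 6/P_x vs 3/P_y → 4.2857 vs 0.2239.
x gives more utility per dollar, so spend all income on x: x* = M/P_x, y* = 0.
Numerically: x* = 18.5714, y* = 0.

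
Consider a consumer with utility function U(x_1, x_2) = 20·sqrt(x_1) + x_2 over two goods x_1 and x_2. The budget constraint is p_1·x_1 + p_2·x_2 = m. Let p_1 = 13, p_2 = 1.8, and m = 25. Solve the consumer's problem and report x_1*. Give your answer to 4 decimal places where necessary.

x_1* = 1.9172

Plugging in: x_1* = (10·1.8/13)² = 1.9172.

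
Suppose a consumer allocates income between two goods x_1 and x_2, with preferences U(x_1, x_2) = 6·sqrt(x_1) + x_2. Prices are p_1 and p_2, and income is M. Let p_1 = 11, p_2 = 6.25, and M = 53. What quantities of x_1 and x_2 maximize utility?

x_1* = 2.9055, x_2* = 3.3664

Thus x_1* = (3·p_2/p_1)² — independent of M — with the rest of income spent on x_2.
Plugging in: x_1* = (3·6.25/11)² = 2.9055, x_2* = 3.3664.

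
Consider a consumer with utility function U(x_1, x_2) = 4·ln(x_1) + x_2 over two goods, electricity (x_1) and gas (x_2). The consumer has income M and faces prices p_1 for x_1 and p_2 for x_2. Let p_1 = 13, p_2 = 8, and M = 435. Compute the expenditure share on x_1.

MU_x_1 = 4/x_1, MU_x_2 = 1. Tangency: 4/x_1 = p_1/p_2.
So x_1*(p_1,p_2) = 4·p_2/p_1, independent of income; and x_2* = (M − 4·p_2)/p_2.
At the given prices: x_1* = 4·8/13 = 2.4615, and x_2* = 50.375.
Expenditure on x_1: 13·2.4615 = 32; share = 0.0736.

share on x_1 = 0.0736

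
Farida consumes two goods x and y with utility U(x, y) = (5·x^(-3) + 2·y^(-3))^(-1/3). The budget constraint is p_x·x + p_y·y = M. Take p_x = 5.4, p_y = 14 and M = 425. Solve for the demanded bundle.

From the CES first-order condition, (5/2)·(y/x)^(4) = p_x/p_y.
Hence y/x = ((2/5)·p_x/p_y)^(1/(4)), i.e. raised to the 0.25 power.
Substitute y = (y/x)·x into the budget: x* = M/(p_x + p_y·(y/x)).
Numerically y/x = 0.626731, so x* = 425/(5.4 + 14·0.626731) = 29.984 and y* = 0.626731·29.984 = 18.7919.

x* = 29.984, y* = 18.7919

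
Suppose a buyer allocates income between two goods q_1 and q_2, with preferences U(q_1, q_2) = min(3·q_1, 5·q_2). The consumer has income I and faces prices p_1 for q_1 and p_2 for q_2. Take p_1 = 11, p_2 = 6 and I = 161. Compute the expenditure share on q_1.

share on q_1 = 0.7534

With perfect complements, no substitution: consume in ratio q_1:q_2 = 5:3.
Budget: p_1·q_1 + p_2·(3/5)·q_1 = I, so (5·p_1 + 3·p_2)·q_1 = 5·I.
Demand: q_1*(p_1,p_2,I) = 5·I/(5·p_1 + 3·p_2), q_2* = 3·I/(5·p_1 + 3·p_2).
Here 5·11 + 3·6 = 73, giving q_1* = 11.0274 and q_2* = 6.6164.
Expenditure on q_1: 11·11.0274 = 121.3014; share = 0.7534.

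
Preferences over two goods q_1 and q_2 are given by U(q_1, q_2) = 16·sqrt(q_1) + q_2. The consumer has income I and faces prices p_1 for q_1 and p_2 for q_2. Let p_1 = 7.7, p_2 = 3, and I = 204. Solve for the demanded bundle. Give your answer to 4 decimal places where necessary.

Utility is quasi-linear in q_2; the FOC for q_1 is 8/√q_1 = p_1/p_2.
Thus q_1* = (8·p_2/p_1)² — independent of I — with the rest of income spent on q_2.
Plugging in: q_1* = (8·3/7.7)² = 9.715, q_2* = 43.0649.

q_1* = 9.715, q_2* = 43.0649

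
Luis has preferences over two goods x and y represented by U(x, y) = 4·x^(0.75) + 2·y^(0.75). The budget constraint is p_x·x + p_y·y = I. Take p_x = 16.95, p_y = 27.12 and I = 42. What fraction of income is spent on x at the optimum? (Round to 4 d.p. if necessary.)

From the CES first-order condition, 2·(y/x)^(0.25) = p_x/p_y.
Hence y/x = ((1/2)·p_x/p_y)^(1/(0.25)), i.e. raised to the 4 power.
With the ratio pinned down, the budget gives x* = I/(p_x + p_y·(y/x)) and y* = (y/x)·x*.
Numerically y/x = 0.009537, so x* = 42/(16.95 + 27.12·0.009537) = 2.4406 and y* = 0.009537·2.4406 = 0.0233.
Expenditure on x: 16.95·2.4406 = 41.3688; share = 0.985.

share on x = 0.985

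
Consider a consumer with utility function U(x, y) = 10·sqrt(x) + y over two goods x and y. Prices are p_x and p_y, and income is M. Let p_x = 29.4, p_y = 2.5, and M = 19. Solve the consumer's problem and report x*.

x* = 0.1808

Set MRS = p_x/p_y: 5·x^(−1/2) = p_x/p_y.
Thus x* = (5·p_y/p_x)² — independent of M — with the rest of income spent on y.
Plugging in: x* = (5·2.5/29.4)² = 0.1808.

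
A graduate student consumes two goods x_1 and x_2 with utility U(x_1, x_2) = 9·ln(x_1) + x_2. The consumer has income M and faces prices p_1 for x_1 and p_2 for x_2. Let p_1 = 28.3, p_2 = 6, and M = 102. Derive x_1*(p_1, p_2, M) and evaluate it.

x_1* = 1.9081

Set MRS = p_1/p_2: (9/x_1)/1 = p_1/p_2.
So x_1*(p_1,p_2) = 9·p_2/p_1, independent of income; and x_2* = (M − 9·p_2)/p_2.
At the given prices: x_1* = 9·6/28.3 = 1.9081.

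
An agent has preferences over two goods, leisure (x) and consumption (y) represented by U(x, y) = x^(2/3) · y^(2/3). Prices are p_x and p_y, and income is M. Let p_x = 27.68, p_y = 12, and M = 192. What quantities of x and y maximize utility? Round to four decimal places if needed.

MU_x/MU_y = (2/3·y)/(2/3·x); tangency sets this equal to p_x/p_y.
Rearranging, p_y·y = p_x·x. Substituting into the budget gives p_x·x·(1 + 1) = M.
Demand: x*(p_x,p_y,M) = 0.5·M/p_x and y* = 0.5·M/p_y.
At p_x=27.68, p_y=12, M=192: x* = 0.5·192/27.68 = 3.4682, y* = 8.

x* = 3.4682, y* = 8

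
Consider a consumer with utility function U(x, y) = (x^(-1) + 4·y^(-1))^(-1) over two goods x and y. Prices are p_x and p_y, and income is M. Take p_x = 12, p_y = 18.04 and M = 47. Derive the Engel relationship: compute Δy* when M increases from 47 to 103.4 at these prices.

Δy* = 2.2208

MU_x ∝ x^(-2), MU_y ∝ 4·y^(-2), so MRS = (1/4)·(y/x)^(2) = p_x/p_y.
Solve for the ratio: y/x = [4·p_x/p_y]^(0.5).
With the ratio pinned down, the budget gives x* = M/(p_x + p_y·(y/x)) and y* = (y/x)·x*.
Numerically y/x = 1.631182, so x* = 47/(12 + 18.04·1.631182) = 1.1345 and y* = 1.631182·1.1345 = 1.8506.
At M' = 103.4: y* = 4.0714. Change: 4.0714 − 1.8506 = 2.2208.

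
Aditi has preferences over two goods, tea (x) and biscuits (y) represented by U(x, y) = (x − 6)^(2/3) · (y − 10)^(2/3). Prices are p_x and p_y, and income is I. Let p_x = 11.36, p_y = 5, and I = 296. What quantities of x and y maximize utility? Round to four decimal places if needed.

Let x' = x−6, y' = y−10. MRS = y'/x' = p_x/p_y.
Substituting into the budget: x* = 6 + 0.5·(I − 6·p_x − 10·p_y)/p_x, and y* = 10 + 0.5·(…)/p_y.
Discretionary income = 296 − 6·11.36 − 10·5 = 177.84; x* = 6 + 0.5·177.84/11.36 = 13.8275; y* = 10 + 0.5·177.84/5 = 27.784.

x* = 13.8275, y* = 27.784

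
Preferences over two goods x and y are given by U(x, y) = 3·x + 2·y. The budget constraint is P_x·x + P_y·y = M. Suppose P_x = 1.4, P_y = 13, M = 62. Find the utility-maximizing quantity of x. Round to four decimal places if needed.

x* = 44.2857

Perfect substitutes: compare marginal utility per dollar. 3/P_x vs 2/P_y → 2.1429 vs 0.1538.
x gives more utility per dollar, so spend all income on x: x* = M/P_x, y* = 0.
Numerically: x* = 44.2857, y* = 0.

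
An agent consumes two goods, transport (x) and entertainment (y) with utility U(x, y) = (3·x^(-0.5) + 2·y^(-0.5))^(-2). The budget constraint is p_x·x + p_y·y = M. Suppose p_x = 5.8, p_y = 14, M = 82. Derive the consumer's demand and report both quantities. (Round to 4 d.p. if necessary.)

With the ratio pinned down, the budget gives x* = M/(p_x + p_y·(y/x)) and y* = (y/x)·x*.
Numerically y/x = 0.424104, so x* = 82/(5.8 + 14·0.424104) = 6.9862 and y* = 0.424104·6.9862 = 2.9629.

x* = 6.9862, y* = 2.9629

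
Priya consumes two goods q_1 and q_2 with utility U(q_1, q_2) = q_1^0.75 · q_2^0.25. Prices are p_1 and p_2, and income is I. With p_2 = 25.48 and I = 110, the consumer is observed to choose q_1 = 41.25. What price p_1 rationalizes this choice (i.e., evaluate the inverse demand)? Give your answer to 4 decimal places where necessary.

MU_q_1/MU_q_2 = (0.75·q_2)/(0.25·q_1); tangency sets this equal to p_1/p_2.
So 0.75·p_2·q_2 = 0.25·p_1·q_1; combined with the budget, a share 0.75 of income goes to q_1.
Demand: q_1*(p_1,p_2,I) = 0.75·I/p_1 and q_2* = 0.25·I/p_2.
Set q_1* = 41.25 in the demand function and solve for p_1: p_1 = 2.

p_1 = 2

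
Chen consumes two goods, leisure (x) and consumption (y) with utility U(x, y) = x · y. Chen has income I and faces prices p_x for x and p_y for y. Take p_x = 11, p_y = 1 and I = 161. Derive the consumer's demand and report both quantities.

MU_x/MU_y = (y)/(x); tangency sets this equal to p_x/p_y.
Rearranging, p_y·y = p_x·x. Substituting into the budget gives p_x·x·(1 + 1) = I.
Demand: x*(p_x,p_y,I) = 0.5·I/p_x and y* = 0.5·I/p_y.
At p_x=11, p_y=1, I=161: x* = 0.5·161/11 = 7.3182, y* = 80.5.

x* = 7.3182, y* = 80.5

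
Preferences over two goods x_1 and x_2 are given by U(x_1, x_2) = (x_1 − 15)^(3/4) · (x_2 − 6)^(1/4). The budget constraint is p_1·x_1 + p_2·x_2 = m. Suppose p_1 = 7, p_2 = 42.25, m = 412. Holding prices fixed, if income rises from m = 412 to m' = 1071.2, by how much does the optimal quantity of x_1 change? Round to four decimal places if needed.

Substituting into the budget: x_1* = 15 + 0.75·(m − 15·p_1 − 6·p_2)/p_1, and x_2* = 6 + 0.25·(…)/p_2.
Discretionary income = 412 − 15·7 − 6·42.25 = 53.5; x_1* = 15 + 0.75·53.5/7 = 20.7321.
At m' = 1071.2: x_1* = 91.3607. Change: 91.3607 − 20.7321 = 70.6286.

Δx_1* = 70.6286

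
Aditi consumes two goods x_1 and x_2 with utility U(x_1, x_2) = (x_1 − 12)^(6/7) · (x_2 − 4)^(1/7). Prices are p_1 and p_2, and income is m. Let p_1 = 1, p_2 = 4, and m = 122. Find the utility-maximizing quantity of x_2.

Substituting into the budget: x_1* = 12 + 6/7·(m − 12·p_1 − 4·p_2)/p_1, and x_2* = 4 + 1/7·(…)/p_2.
Discretionary income = 122 − 12·1 − 4·4 = 94; x_2* = 4 + 1/7·94/4 = 7.3571.

x_2* = 7.3571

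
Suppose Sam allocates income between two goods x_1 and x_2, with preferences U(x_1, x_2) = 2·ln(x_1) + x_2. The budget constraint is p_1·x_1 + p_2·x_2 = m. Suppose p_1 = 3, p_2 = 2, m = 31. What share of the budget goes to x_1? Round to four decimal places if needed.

MU_x_1 = 2/x_1, MU_x_2 = 1. Tangency: 2/x_1 = p_1/p_2.
So x_1*(p_1,p_2) = 2·p_2/p_1, independent of income; and x_2* = (m − 2·p_2)/p_2.
At the given prices: x_1* = 2·2/3 = 1.3333, and x_2* = 13.5.
Expenditure on x_1: 3·1.3333 = 4; share = 0.129.

share on x_1 = 0.129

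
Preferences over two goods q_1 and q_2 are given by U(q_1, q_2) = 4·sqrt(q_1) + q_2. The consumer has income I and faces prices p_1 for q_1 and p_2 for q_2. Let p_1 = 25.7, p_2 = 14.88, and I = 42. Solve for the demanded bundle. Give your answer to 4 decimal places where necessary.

Set MRS = p_1/p_2: 2·q_1^(−1/2) = p_1/p_2.
Thus q_1* = (2·p_2/p_1)² — independent of I — with the rest of income spent on q_2.
Plugging in: q_1* = (2·14.88/25.7)² = 1.3409, q_2* = 0.5066.

q_1* = 1.3409, q_2* = 0.5066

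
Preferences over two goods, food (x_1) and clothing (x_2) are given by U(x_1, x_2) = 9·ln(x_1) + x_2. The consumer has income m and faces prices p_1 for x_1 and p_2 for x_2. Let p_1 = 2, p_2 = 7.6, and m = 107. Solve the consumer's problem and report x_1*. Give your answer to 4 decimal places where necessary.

So x_1*(p_1,p_2) = 9·p_2/p_1, independent of income; and x_2* = (m − 9·p_2)/p_2.
At the given prices: x_1* = 9·7.6/2 = 34.2.

x_1* = 34.2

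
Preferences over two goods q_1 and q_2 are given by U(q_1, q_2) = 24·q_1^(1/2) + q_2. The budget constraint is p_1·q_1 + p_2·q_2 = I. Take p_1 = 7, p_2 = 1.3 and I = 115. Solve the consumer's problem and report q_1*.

MU_q_1 = 12/√q_1, MU_q_2 = 1. Tangency: 12/√q_1 = p_1/p_2.
Solve: √q_1 = 12·p_2/p_1, so q_1*(p_1,p_2) = (12·p_2/p_1)², and q_2* = (I − p_1·q_1*)/p_2.
Plugging in: q_1* = (12·1.3/7)² = 4.9665.

q_1* = 4.9665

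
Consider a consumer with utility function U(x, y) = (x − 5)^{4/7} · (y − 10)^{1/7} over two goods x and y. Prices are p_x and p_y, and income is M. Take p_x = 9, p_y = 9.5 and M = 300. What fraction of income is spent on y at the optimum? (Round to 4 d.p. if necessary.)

share on y = 0.4233

This is Cobb-Douglas in (x−5, y−10): tangency gives 4/7·p_y·(y−10) = 1/7·p_x·(x−5).
Substituting into the budget: x* = 5 + 0.8·(M − 5·p_x − 10·p_y)/p_x, and y* = 10 + 0.2·(…)/p_y.
Discretionary income = 300 − 5·9 − 10·9.5 = 160; x* = 5 + 0.8·160/9 = 19.2222; y* = 10 + 0.2·160/9.5 = 13.3684.
Expenditure on y: 9.5·13.3684 = 127; share = 0.4233.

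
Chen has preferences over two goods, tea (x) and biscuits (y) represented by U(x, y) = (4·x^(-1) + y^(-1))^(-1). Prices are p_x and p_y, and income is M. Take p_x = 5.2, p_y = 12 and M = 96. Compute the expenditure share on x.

MU_x ∝ 4·x^(-2), MU_y ∝ y^(-2), so MRS = 4·(y/x)^(2) = p_x/p_y.
Hence y/x = ((1/4)·p_x/p_y)^(1/(2)), i.e. raised to the 0.5 power.
With the ratio pinned down, the budget gives x* = M/(p_x + p_y·(y/x)) and y* = (y/x)·x*.
Numerically y/x = 0.32914, so x* = 96/(5.2 + 12·0.32914) = 10.4922 and y* = 0.32914·10.4922 = 3.4534.
Expenditure on x: 5.2·10.4922 = 54.5593; share = 0.5683.

share on x = 0.5683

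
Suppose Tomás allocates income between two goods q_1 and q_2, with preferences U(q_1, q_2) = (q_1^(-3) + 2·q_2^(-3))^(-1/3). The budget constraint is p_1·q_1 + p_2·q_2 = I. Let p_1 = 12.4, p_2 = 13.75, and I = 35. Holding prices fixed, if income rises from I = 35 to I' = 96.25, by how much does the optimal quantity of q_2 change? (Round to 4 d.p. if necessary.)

Δq_2* = 2.5051

Substitute q_2 = (q_2/q_1)·q_1 into the budget: q_1* = I/(p_1 + p_2·(q_2/q_1)).
Numerically q_2/q_1 = 1.158877, so q_1* = 35/(12.4 + 13.75·1.158877) = 1.2352 and q_2* = 1.158877·1.2352 = 1.4315.
At I' = 96.25: q_2* = 3.9366. Change: 3.9366 − 1.4315 = 2.5051.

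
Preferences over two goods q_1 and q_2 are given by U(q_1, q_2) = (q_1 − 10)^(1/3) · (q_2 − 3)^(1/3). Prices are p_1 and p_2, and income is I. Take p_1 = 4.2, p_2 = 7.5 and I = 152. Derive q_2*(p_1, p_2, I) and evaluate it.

q_2* = 8.8333

MRS = (q_2−3)/(q_1−10). Tangency with p_1/p_2 gives q_2−3 = (p_1/p_2)·(q_1−10).
Substituting into the budget: q_1* = 10 + 0.5·(I − 10·p_1 − 3·p_2)/p_1, and q_2* = 3 + 0.5·(…)/p_2.
Discretionary income = 152 − 10·4.2 − 3·7.5 = 87.5; q_2* = 3 + 0.5·87.5/7.5 = 8.8333.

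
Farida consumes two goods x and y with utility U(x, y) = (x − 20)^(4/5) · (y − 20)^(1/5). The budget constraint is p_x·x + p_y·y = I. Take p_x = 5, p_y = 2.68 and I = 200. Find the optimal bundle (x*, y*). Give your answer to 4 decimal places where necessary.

x* = 27.424, y* = 23.4627

MRS = 4·(y−20)/(x−20). Tangency with p_x/p_y gives y−20 = (1/4)·(p_x/p_y)·(x−20).
Substituting into the budget: x* = 20 + 0.8·(I − 20·p_x − 20·p_y)/p_x, and y* = 20 + 0.2·(…)/p_y.
Discretionary income = 200 − 20·5 − 20·2.68 = 46.4; x* = 20 + 0.8·46.4/5 = 27.424; y* = 20 + 0.2·46.4/2.68 = 23.4627.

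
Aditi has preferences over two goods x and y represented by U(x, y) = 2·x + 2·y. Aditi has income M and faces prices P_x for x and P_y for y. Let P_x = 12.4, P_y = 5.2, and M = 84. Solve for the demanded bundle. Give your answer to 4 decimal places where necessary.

x* = 0, y* = 16.1538

Perfect substitutes: compare marginal utility per dollar. 2/P_x vs 2/P_y → 0.1613 vs 0.3846.
y gives more utility per dollar, so spend all income on y: y* = M/P_y, x* = 0.
Numerically: x* = 0, y* = 16.1538.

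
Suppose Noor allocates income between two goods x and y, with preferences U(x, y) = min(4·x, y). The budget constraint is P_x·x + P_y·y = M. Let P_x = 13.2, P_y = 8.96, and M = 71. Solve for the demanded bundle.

x* = 1.4478, y* = 5.7912

With perfect complements, no substitution: consume in ratio x:y = 1:4.
Budget: P_x·x + P_y·4·x = M, so (P_x + 4·P_y)·x = M.
Demand: x*(P_x,P_y,M) = M/(P_x + 4·P_y), y* = 4·M/(P_x + 4·P_y).
Here 13.2 + 4·8.96 = 49.04, giving x* = 1.4478 and y* = 5.7912.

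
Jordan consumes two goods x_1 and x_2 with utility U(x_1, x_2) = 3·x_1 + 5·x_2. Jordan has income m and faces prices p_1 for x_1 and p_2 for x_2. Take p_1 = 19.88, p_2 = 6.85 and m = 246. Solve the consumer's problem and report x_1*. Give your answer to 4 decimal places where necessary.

x_1* = 0

Perfect substitutes: compare marginal utility per dollar. 3/p_1 vs 5/p_2 → 0.1509 vs 0.7299.
x_2 gives more utility per dollar, so spend all income on x_2: x_2* = m/p_2, x_1* = 0.
Numerically: x_1* = 0, x_2* = 35.9124.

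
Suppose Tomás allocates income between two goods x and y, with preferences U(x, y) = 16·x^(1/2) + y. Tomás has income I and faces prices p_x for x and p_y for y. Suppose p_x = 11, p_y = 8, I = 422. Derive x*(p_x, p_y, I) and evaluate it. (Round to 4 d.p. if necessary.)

Utility is quasi-linear in y; the FOC for x is 8/√x = p_x/p_y.
Thus x* = (8·p_y/p_x)² — independent of I — with the rest of income spent on y.
Plugging in: x* = (8·8/11)² = 33.8512.

x* = 33.8512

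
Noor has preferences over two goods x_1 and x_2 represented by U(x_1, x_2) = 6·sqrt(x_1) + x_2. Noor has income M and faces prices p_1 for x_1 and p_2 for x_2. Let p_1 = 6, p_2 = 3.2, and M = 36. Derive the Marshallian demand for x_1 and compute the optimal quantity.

x_1* = 2.56

MU_x_1 = 3/√x_1, MU_x_2 = 1. Tangency: 3/√x_1 = p_1/p_2.
Thus x_1* = (3·p_2/p_1)² — independent of M — with the rest of income spent on x_2.
Plugging in: x_1* = (3·3.2/6)² = 2.56.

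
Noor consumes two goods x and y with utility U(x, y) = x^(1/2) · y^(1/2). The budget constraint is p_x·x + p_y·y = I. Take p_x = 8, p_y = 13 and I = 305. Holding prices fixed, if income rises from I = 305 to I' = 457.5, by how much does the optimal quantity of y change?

Demand: x*(p_x,p_y,I) = 0.5·I/p_x and y* = 0.5·I/p_y.
At p_x=8, p_y=13, I=305: y* = 0.5·305/13 = 11.7308.
At I' = 457.5: y* = 17.5962. Change: 17.5962 − 11.7308 = 5.8654.

Δy* = 5.8654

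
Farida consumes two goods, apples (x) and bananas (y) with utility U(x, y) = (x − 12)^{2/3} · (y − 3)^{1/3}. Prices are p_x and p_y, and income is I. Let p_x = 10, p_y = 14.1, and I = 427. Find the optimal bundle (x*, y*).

Let x' = x−12, y' = y−3. MRS = 2·y'/x' = p_x/p_y.
Substituting into the budget: x* = 12 + 2/3·(I − 12·p_x − 3·p_y)/p_x, and y* = 3 + 1/3·(…)/p_y.
Discretionary income = 427 − 12·10 − 3·14.1 = 264.7; x* = 12 + 2/3·264.7/10 = 29.6467; y* = 3 + 1/3·264.7/14.1 = 9.2577.

x* = 29.6467, y* = 9.2577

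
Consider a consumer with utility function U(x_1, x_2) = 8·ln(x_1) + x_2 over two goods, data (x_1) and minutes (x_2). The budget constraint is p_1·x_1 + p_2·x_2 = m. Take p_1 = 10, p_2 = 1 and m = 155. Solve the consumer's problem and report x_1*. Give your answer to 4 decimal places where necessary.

At the given prices: x_1* = 8·1/10 = 0.8.

x_1* = 0.8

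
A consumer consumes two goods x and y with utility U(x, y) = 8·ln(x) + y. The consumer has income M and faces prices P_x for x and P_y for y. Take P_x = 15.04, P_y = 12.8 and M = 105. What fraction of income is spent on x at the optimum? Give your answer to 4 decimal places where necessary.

So x*(P_x,P_y) = 8·P_y/P_x, independent of income; and y* = (M − 8·P_y)/P_y.
At the given prices: x* = 8·12.8/15.04 = 6.8085, and y* = 0.2031.
Expenditure on x: 15.04·6.8085 = 102.4; share = 0.9752.

share on x = 0.9752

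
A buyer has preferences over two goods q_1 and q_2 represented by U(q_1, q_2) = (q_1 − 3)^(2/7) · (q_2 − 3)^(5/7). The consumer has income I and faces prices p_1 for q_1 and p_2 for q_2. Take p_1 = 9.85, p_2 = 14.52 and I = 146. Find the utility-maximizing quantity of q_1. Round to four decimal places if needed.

This is Cobb-Douglas in (q_1−3, q_2−3): tangency gives 2/7·p_2·(q_2−3) = 5/7·p_1·(q_1−3).
Substituting into the budget: q_1* = 3 + 2/7·(I − 3·p_1 − 3·p_2)/p_1, and q_2* = 3 + 5/7·(…)/p_2.
Discretionary income = 146 − 3·9.85 − 3·14.52 = 72.89; q_1* = 3 + 2/7·72.89/9.85 = 5.1143.

q_1* = 5.1143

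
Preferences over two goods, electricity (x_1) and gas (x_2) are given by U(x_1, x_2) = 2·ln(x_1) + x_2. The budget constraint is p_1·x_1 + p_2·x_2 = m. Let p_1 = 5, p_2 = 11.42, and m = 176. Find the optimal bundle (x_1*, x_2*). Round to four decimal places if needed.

Set MRS = p_1/p_2: (2/x_1)/1 = p_1/p_2.
So x_1*(p_1,p_2) = 2·p_2/p_1, independent of income; and x_2* = (m − 2·p_2)/p_2.
At the given prices: x_1* = 2·11.42/5 = 4.568, and x_2* = 13.4116.

x_1* = 4.568, x_2* = 13.4116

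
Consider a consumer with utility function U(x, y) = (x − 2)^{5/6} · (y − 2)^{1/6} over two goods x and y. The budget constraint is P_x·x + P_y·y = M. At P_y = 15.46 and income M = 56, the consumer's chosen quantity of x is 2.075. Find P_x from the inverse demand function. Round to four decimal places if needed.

Let x' = x−2, y' = y−2. MRS = 5·y'/x' = P_x/P_y.
Substituting into the budget: x* = 2 + 5/6·(M − 2·P_x − 2·P_y)/P_x, and y* = 2 + 1/6·(…)/P_y.
Set x* = 2.075 in the demand function and solve for P_x: P_x = 12.

P_x = 12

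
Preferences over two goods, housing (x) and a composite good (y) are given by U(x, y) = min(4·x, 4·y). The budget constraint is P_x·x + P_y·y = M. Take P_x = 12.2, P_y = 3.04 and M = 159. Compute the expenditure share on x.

Leontief preferences: the optimum is at the kink where x/4 = y/4, i.e. y = x.
Budget: P_x·x + P_y·x = M, so (4·P_x + 4·P_y)·x = 4·M.
Demand: x*(P_x,P_y,M) = 4·M/(4·P_x + 4·P_y), y* = 4·M/(4·P_x + 4·P_y).
Here 4·12.2 + 4·3.04 = 60.96, giving x* = 10.4331 and y* = 10.4331.
Expenditure on x: 12.2·10.4331 = 127.2835; share = 0.8005.

share on x = 0.8005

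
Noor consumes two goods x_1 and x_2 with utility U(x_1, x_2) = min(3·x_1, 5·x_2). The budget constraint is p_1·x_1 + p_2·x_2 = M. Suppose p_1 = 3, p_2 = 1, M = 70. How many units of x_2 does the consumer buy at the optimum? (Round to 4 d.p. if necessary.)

Leontief preferences: the optimum is at the kink where x_1/5 = x_2/3, i.e. x_2 = (3/5)·x_1.
Budget: p_1·x_1 + p_2·(3/5)·x_1 = M, so (5·p_1 + 3·p_2)·x_1 = 5·M.
Demand: x_1*(p_1,p_2,M) = 5·M/(5·p_1 + 3·p_2), x_2* = 3·M/(5·p_1 + 3·p_2).
Here 5·3 + 3·1 = 18, giving x_2* = 11.6667.

x_2* = 11.6667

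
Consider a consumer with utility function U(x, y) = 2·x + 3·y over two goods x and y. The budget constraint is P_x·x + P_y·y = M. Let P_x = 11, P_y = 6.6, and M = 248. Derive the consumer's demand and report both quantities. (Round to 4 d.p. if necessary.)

Perfect substitutes: compare marginal utility per dollar. 2/P_x vs 3/P_y → 0.1818 vs 0.4545.
y gives more utility per dollar, so spend all income on y: y* = M/P_y, x* = 0.
Numerically: x* = 0, y* = 37.5758.

x* = 0, y* = 37.5758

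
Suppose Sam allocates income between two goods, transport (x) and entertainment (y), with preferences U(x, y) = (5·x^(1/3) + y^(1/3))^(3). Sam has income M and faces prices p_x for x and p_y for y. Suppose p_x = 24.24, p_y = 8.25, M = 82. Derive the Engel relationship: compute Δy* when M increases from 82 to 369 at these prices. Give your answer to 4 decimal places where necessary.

MRS = MU_x/MU_y = 5·(y/x)^(2/3). Set equal to p_x/p_y.
Solve for the ratio: y/x = [(1/5)·p_x/p_y]^(1.5).
With the ratio pinned down, the budget gives x* = M/(p_x + p_y·(y/x)) and y* = (y/x)·x*.
Numerically y/x = 0.450467, so x* = 82/(24.24 + 8.25·0.450467) = 2.9331 and y* = 0.450467·2.9331 = 1.3213.
At M' = 369: y* = 5.9458. Change: 5.9458 − 1.3213 = 4.6245.

Δy* = 4.6245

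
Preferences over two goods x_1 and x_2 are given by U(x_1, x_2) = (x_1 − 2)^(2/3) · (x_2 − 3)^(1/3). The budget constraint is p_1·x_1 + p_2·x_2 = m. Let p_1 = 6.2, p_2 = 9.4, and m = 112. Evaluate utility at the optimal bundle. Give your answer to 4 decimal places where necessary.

V = 5.3043

Let x_1' = x_1−2, x_2' = x_2−3. MRS = 2·x_2'/x_1' = p_1/p_2.
Substituting into the budget: x_1* = 2 + 2/3·(m − 2·p_1 − 3·p_2)/p_1, and x_2* = 3 + 1/3·(…)/p_2.
Discretionary income = 112 − 2·6.2 − 3·9.4 = 71.4; x_1* = 2 + 2/3·71.4/6.2 = 9.6774; x_2* = 3 + 1/3·71.4/9.4 = 5.5319.
Utility at the optimum: U(9.6774, 5.5319) = 5.3043.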